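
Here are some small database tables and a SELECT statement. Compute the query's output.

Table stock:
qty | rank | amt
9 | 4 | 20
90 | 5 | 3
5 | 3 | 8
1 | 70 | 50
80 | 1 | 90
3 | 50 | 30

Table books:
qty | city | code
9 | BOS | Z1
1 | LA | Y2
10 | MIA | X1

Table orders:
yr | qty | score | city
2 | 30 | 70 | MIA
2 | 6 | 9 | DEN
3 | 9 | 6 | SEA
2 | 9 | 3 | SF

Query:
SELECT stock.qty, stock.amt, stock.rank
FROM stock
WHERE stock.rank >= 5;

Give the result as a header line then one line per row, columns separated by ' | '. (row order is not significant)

After WHERE (3 rows):
stock.qty | stock.rank | stock.amt
90 | 5 | 3
1 | 70 | 50
3 | 50 | 30
After SELECT (3 rows):
stock.qty | stock.amt | stock.rank
90 | 3 | 5
1 | 50 | 70
3 | 30 | 50

== RESULT ==
stock.qty | stock.amt | stock.rank
90 | 3 | 5
1 | 50 | 70
3 | 30 | 50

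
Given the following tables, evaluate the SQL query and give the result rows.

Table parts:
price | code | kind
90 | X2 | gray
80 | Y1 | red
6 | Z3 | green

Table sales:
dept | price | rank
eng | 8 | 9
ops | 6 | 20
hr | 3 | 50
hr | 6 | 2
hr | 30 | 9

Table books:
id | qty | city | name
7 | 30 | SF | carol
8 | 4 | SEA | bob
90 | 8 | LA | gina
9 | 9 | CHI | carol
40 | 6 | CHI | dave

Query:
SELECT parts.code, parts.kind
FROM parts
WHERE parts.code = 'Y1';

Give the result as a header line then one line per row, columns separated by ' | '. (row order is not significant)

== RESULT ==
parts.code | parts.kind
Y1 | red

Derivation:
After WHERE (1 rows):
parts.price | parts.code | parts.kind
80 | Y1 | red
After SELECT (1 rows):
parts.code | parts.kind
Y1 | red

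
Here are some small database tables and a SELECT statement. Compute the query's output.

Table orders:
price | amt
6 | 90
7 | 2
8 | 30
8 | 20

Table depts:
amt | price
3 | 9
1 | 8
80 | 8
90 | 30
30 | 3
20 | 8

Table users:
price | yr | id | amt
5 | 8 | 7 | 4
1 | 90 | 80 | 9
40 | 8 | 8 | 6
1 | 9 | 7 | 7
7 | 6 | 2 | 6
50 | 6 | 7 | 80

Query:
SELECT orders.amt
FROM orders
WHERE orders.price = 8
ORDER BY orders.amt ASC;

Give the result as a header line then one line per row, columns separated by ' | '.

After WHERE (2 rows):
orders.price | orders.amt
8 | 30
8 | 20
After SELECT (2 rows):
orders.amt
30
20
After ORDER BY (2 rows):
orders.amt
20
30

== RESULT ==
orders.amt
20
30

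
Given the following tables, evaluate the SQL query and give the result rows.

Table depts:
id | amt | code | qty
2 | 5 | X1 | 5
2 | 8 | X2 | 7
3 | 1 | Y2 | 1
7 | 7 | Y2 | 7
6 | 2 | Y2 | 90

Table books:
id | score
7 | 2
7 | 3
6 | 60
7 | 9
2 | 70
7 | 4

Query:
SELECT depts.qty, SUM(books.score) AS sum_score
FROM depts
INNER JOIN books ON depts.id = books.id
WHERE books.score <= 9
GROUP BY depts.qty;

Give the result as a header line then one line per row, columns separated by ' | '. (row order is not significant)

After JOIN books (7 rows):
depts.id | depts.amt | depts.code | depts.qty | books.id | books.score
2 | 5 | X1 | 5 | 2 | 70
2 | 8 | X2 | 7 | 2 | 70
7 | 7 | Y2 | 7 | 7 | 2
7 | 7 | Y2 | 7 | 7 | 3
7 | 7 | Y2 | 7 | 7 | 9
7 | 7 | Y2 | 7 | 7 | 4
6 | 2 | Y2 | 90 | 6 | 60
After WHERE (4 rows):
depts.id | depts.amt | depts.code | depts.qty | books.id | books.score
7 | 7 | Y2 | 7 | 7 | 2
7 | 7 | Y2 | 7 | 7 | 3
7 | 7 | Y2 | 7 | 7 | 9
7 | 7 | Y2 | 7 | 7 | 4
After GROUP BY (1 rows):
depts.qty | sum_score
7 | 18

== RESULT ==
depts.qty | sum_score
7 | 18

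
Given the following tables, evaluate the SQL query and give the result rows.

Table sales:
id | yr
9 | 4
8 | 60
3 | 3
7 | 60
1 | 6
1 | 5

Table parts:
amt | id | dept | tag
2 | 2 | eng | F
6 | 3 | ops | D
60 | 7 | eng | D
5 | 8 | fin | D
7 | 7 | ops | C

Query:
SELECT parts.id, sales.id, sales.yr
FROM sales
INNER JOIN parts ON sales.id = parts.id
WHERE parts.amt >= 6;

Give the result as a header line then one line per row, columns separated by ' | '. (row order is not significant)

== RESULT ==
parts.id | sales.id | sales.yr
3 | 3 | 3
7 | 7 | 60
7 | 7 | 60

Derivation:
After JOIN parts (4 rows):
sales.id | sales.yr | parts.amt | parts.id | parts.dept | parts.tag
8 | 60 | 5 | 8 | fin | D
3 | 3 | 6 | 3 | ops | D
7 | 60 | 60 | 7 | eng | D
7 | 60 | 7 | 7 | ops | C
After WHERE (3 rows):
sales.id | sales.yr | parts.amt | parts.id | parts.dept | parts.tag
3 | 3 | 6 | 3 | ops | D
7 | 60 | 60 | 7 | eng | D
7 | 60 | 7 | 7 | ops | C
After SELECT (3 rows):
parts.id | sales.id | sales.yr
3 | 3 | 3
7 | 7 | 60
7 | 7 | 60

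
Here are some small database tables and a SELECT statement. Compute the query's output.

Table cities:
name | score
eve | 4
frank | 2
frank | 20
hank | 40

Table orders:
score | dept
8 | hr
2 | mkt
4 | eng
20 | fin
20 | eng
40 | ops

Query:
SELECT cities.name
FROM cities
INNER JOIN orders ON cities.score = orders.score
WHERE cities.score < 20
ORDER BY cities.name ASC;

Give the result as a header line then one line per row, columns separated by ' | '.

After JOIN orders (5 rows):
cities.name | cities.score | orders.score | orders.dept
eve | 4 | 4 | eng
frank | 2 | 2 | mkt
frank | 20 | 20 | fin
frank | 20 | 20 | eng
hank | 40 | 40 | ops
After WHERE (2 rows):
cities.name | cities.score | orders.score | orders.dept
eve | 4 | 4 | eng
frank | 2 | 2 | mkt
After SELECT (2 rows):
cities.name
eve
frank
After ORDER BY (2 rows):
cities.name
eve
frank

== RESULT ==
cities.name
eve
frank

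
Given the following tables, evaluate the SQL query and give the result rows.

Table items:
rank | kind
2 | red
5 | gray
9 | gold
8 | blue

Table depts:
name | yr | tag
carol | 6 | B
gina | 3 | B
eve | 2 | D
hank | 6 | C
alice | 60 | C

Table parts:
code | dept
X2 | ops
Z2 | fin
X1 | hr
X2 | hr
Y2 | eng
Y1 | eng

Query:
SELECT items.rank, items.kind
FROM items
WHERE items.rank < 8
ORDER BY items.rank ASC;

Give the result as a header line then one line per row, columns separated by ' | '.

== RESULT ==
items.rank | items.kind
2 | red
5 | gray

Derivation:
After WHERE (2 rows):
items.rank | items.kind
2 | red
5 | gray
After SELECT (2 rows):
items.rank | items.kind
2 | red
5 | gray
After ORDER BY (2 rows):
items.rank | items.kind
2 | red
5 | gray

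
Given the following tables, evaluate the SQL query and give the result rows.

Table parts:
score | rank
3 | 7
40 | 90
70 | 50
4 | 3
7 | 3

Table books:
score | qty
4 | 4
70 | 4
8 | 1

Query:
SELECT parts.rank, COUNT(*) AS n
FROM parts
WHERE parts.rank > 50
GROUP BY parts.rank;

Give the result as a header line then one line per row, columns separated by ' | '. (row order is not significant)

== RESULT ==
parts.rank | n
90 | 1

Derivation:
After WHERE (1 rows):
parts.score | parts.rank
40 | 90
After GROUP BY (1 rows):
parts.rank | n
90 | 1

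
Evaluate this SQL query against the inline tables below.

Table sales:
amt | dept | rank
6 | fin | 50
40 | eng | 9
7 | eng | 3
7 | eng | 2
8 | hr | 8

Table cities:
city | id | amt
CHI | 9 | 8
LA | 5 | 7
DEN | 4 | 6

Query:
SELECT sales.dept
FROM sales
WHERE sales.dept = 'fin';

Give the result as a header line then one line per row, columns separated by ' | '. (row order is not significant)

== RESULT ==
sales.dept
fin

Derivation:
After WHERE (1 rows):
sales.amt | sales.dept | sales.rank
6 | fin | 50
After SELECT (1 rows):
sales.dept
fin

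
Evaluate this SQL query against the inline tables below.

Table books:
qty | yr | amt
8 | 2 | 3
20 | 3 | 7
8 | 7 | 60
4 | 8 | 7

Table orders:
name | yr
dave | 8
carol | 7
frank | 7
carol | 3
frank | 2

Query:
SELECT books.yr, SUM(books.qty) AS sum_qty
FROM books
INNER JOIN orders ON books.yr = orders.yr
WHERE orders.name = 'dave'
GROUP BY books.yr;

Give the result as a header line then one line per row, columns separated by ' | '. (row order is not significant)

After JOIN orders (5 rows):
books.qty | books.yr | books.amt | orders.name | orders.yr
8 | 2 | 3 | frank | 2
20 | 3 | 7 | carol | 3
8 | 7 | 60 | carol | 7
8 | 7 | 60 | frank | 7
4 | 8 | 7 | dave | 8
After WHERE (1 rows):
books.qty | books.yr | books.amt | orders.name | orders.yr
4 | 8 | 7 | dave | 8
After GROUP BY (1 rows):
books.yr | sum_qty
8 | 4

== RESULT ==
books.yr | sum_qty
8 | 4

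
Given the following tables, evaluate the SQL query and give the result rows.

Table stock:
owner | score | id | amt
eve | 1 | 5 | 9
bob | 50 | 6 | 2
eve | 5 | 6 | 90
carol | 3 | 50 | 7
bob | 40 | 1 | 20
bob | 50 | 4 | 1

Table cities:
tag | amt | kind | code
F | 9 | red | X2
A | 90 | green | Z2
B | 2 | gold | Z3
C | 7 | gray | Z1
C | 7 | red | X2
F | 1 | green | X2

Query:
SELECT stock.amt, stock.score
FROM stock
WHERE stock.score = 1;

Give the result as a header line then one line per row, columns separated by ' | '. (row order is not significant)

== RESULT ==
stock.amt | stock.score
9 | 1

Derivation:
After WHERE (1 rows):
stock.owner | stock.score | stock.id | stock.amt
eve | 1 | 5 | 9
After SELECT (1 rows):
stock.amt | stock.score
9 | 1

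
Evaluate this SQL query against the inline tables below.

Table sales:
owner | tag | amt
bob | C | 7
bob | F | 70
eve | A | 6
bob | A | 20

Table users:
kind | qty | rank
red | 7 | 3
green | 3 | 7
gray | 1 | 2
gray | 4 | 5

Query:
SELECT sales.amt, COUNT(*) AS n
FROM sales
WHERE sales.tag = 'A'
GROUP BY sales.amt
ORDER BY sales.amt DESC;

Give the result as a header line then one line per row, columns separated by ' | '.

After WHERE (2 rows):
sales.owner | sales.tag | sales.amt
eve | A | 6
bob | A | 20
After GROUP BY (2 rows):
sales.amt | n
6 | 1
20 | 1
After ORDER BY (2 rows):
sales.amt | n
20 | 1
6 | 1

== RESULT ==
sales.amt | n
20 | 1
6 | 1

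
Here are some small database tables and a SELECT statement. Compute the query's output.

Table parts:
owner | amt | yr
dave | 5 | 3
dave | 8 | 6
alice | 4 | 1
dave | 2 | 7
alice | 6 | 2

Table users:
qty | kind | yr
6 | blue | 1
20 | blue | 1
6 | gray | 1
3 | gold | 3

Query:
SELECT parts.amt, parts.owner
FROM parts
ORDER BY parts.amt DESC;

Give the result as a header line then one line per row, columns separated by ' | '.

After SELECT (5 rows):
parts.amt | parts.owner
5 | dave
8 | dave
4 | alice
2 | dave
6 | alice
After ORDER BY (5 rows):
parts.amt | parts.owner
8 | dave
6 | alice
5 | dave
4 | alice
2 | dave

== RESULT ==
parts.amt | parts.owner
8 | dave
6 | alice
5 | dave
4 | alice
2 | dave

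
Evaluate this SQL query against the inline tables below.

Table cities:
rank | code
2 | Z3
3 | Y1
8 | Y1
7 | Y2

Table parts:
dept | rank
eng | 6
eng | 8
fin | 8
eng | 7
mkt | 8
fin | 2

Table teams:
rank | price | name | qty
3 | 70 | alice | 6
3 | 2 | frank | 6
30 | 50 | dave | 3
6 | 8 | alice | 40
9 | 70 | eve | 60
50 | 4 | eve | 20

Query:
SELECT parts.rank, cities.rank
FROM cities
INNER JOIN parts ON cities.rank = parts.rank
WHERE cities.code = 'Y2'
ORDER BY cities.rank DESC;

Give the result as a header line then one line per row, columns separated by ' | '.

After JOIN parts (5 rows):
cities.rank | cities.code | parts.dept | parts.rank
2 | Z3 | fin | 2
8 | Y1 | eng | 8
8 | Y1 | fin | 8
8 | Y1 | mkt | 8
7 | Y2 | eng | 7
After WHERE (1 rows):
cities.rank | cities.code | parts.dept | parts.rank
7 | Y2 | eng | 7
After SELECT (1 rows):
parts.rank | cities.rank
7 | 7
After ORDER BY (1 rows):
parts.rank | cities.rank
7 | 7

== RESULT ==
parts.rank | cities.rank
7 | 7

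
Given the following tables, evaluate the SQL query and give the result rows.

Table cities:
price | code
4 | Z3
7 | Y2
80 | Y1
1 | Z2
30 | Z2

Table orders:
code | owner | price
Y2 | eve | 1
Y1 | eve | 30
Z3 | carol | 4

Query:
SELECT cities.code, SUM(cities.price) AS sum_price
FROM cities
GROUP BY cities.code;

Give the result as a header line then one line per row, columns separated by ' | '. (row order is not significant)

== RESULT ==
cities.code | sum_price
Z3 | 4
Y2 | 7
Y1 | 80
Z2 | 31

Derivation:
After GROUP BY (4 rows):
cities.code | sum_price
Z3 | 4
Y2 | 7
Y1 | 80
Z2 | 31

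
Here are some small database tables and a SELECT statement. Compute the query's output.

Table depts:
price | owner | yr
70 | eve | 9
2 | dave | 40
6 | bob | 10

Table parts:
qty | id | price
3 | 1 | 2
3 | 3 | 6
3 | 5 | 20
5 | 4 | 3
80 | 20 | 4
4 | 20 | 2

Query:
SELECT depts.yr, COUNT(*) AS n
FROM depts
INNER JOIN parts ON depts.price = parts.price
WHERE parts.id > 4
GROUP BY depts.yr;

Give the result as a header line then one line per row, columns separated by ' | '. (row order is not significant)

After JOIN parts (3 rows):
depts.price | depts.owner | depts.yr | parts.qty | parts.id | parts.price
2 | dave | 40 | 3 | 1 | 2
2 | dave | 40 | 4 | 20 | 2
6 | bob | 10 | 3 | 3 | 6
After WHERE (1 rows):
depts.price | depts.owner | depts.yr | parts.qty | parts.id | parts.price
2 | dave | 40 | 4 | 20 | 2
After GROUP BY (1 rows):
depts.yr | n
40 | 1

== RESULT ==
depts.yr | n
40 | 1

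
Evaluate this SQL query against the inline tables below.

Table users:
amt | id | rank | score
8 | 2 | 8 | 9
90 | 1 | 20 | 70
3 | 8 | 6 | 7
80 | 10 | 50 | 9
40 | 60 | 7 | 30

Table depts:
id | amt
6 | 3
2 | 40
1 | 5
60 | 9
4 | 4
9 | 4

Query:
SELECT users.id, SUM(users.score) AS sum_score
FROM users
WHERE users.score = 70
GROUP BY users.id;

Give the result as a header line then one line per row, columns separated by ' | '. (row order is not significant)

After WHERE (1 rows):
users.amt | users.id | users.rank | users.score
90 | 1 | 20 | 70
After GROUP BY (1 rows):
users.id | sum_score
1 | 70

== RESULT ==
users.id | sum_score
1 | 70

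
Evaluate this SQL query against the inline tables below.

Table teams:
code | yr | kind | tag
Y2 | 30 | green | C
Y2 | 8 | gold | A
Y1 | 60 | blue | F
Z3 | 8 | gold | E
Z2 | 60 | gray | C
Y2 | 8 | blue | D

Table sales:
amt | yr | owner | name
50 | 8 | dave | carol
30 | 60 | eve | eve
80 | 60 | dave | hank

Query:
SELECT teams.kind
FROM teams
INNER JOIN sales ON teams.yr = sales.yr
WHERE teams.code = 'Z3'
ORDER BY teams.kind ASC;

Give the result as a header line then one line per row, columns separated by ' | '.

After JOIN sales (7 rows):
teams.code | teams.yr | teams.kind | teams.tag | sales.amt | sales.yr | sales.owner | sales.name
Y2 | 8 | gold | A | 50 | 8 | dave | carol
Y1 | 60 | blue | F | 30 | 60 | eve | eve
Y1 | 60 | blue | F | 80 | 60 | dave | hank
Z3 | 8 | gold | E | 50 | 8 | dave | carol
Z2 | 60 | gray | C | 30 | 60 | eve | eve
Z2 | 60 | gray | C | 80 | 60 | dave | hank
Y2 | 8 | blue | D | 50 | 8 | dave | carol
After WHERE (1 rows):
teams.code | teams.yr | teams.kind | teams.tag | sales.amt | sales.yr | sales.owner | sales.name
Z3 | 8 | gold | E | 50 | 8 | dave | carol
After SELECT (1 rows):
teams.kind
gold
After ORDER BY (1 rows):
teams.kind
gold

== RESULT ==
teams.kind
gold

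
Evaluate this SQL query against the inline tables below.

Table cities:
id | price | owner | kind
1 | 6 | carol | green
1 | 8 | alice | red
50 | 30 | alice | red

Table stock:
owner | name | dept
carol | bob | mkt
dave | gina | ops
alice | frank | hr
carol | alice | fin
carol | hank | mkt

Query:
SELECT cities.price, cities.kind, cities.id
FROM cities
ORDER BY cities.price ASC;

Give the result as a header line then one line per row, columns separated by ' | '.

After SELECT (3 rows):
cities.price | cities.kind | cities.id
6 | green | 1
8 | red | 1
30 | red | 50
After ORDER BY (3 rows):
cities.price | cities.kind | cities.id
6 | green | 1
8 | red | 1
30 | red | 50

== RESULT ==
cities.price | cities.kind | cities.id
6 | green | 1
8 | red | 1
30 | red | 50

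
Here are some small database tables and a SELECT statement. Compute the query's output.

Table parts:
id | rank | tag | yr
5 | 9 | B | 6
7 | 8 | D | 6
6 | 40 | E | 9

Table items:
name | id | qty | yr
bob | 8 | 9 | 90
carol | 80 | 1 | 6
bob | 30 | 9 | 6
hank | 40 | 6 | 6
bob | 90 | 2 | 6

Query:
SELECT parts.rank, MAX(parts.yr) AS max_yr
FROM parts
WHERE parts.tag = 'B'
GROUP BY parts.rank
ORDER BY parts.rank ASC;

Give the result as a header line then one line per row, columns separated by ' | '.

After WHERE (1 rows):
parts.id | parts.rank | parts.tag | parts.yr
5 | 9 | B | 6
After GROUP BY (1 rows):
parts.rank | max_yr
9 | 6
After ORDER BY (1 rows):
parts.rank | max_yr
9 | 6

== RESULT ==
parts.rank | max_yr
9 | 6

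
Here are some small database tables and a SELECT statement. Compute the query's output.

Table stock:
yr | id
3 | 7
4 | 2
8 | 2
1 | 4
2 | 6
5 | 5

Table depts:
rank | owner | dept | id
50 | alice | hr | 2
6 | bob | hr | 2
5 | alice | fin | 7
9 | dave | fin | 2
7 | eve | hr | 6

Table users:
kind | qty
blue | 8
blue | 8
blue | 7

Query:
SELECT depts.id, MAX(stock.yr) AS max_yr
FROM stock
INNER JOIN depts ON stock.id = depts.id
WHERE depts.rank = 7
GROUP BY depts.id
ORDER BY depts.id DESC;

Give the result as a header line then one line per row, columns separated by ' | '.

After JOIN depts (8 rows):
stock.yr | stock.id | depts.rank | depts.owner | depts.dept | depts.id
3 | 7 | 5 | alice | fin | 7
4 | 2 | 50 | alice | hr | 2
4 | 2 | 6 | bob | hr | 2
4 | 2 | 9 | dave | fin | 2
8 | 2 | 50 | alice | hr | 2
8 | 2 | 6 | bob | hr | 2
8 | 2 | 9 | dave | fin | 2
2 | 6 | 7 | eve | hr | 6
After WHERE (1 rows):
stock.yr | stock.id | depts.rank | depts.owner | depts.dept | depts.id
2 | 6 | 7 | eve | hr | 6
After GROUP BY (1 rows):
depts.id | max_yr
6 | 2
After ORDER BY (1 rows):
depts.id | max_yr
6 | 2

== RESULT ==
depts.id | max_yr
6 | 2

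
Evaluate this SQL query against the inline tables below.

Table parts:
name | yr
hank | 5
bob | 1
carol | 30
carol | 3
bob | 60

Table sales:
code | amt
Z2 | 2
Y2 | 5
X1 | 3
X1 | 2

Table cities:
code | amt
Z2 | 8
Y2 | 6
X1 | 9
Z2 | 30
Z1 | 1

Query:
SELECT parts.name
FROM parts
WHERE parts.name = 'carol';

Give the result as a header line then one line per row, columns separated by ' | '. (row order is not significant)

After WHERE (2 rows):
parts.name | parts.yr
carol | 30
carol | 3
After SELECT (2 rows):
parts.name
carol
carol

== RESULT ==
parts.name
carol
carol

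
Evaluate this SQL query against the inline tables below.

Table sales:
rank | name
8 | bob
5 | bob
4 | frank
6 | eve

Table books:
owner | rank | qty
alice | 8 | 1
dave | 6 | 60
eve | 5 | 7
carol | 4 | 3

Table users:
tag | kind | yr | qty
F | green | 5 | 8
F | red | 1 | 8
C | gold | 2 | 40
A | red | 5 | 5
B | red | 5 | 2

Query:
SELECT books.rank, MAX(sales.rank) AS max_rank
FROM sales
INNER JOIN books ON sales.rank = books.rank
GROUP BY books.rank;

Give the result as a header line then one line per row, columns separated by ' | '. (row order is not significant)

After JOIN books (4 rows):
sales.rank | sales.name | books.owner | books.rank | books.qty
8 | bob | alice | 8 | 1
5 | bob | eve | 5 | 7
4 | frank | carol | 4 | 3
6 | eve | dave | 6 | 60
After GROUP BY (4 rows):
books.rank | max_rank
8 | 8
5 | 5
4 | 4
6 | 6

== RESULT ==
books.rank | max_rank
8 | 8
5 | 5
4 | 4
6 | 6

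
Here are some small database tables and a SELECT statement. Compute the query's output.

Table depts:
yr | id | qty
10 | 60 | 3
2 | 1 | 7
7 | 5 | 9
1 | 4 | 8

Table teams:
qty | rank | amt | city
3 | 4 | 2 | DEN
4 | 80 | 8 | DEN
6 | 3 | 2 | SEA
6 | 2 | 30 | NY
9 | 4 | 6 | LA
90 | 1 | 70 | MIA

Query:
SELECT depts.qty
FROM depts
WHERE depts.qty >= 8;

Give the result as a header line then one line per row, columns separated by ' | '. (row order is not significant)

== RESULT ==
depts.qty
9
8

Derivation:
After WHERE (2 rows):
depts.yr | depts.id | depts.qty
7 | 5 | 9
1 | 4 | 8
After SELECT (2 rows):
depts.qty
9
8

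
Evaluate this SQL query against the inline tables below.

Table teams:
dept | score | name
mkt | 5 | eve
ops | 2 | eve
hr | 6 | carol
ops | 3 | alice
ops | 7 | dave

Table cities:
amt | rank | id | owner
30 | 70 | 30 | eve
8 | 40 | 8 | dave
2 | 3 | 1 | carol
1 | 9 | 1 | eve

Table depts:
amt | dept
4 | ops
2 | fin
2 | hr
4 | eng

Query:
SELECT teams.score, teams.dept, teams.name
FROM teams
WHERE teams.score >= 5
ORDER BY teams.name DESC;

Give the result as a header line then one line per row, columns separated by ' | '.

== RESULT ==
teams.score | teams.dept | teams.name
5 | mkt | eve
7 | ops | dave
6 | hr | carol

Derivation:
After WHERE (3 rows):
teams.dept | teams.score | teams.name
mkt | 5 | eve
hr | 6 | carol
ops | 7 | dave
After SELECT (3 rows):
teams.score | teams.dept | teams.name
5 | mkt | eve
6 | hr | carol
7 | ops | dave
After ORDER BY (3 rows):
teams.score | teams.dept | teams.name
5 | mkt | eve
7 | ops | dave
6 | hr | carol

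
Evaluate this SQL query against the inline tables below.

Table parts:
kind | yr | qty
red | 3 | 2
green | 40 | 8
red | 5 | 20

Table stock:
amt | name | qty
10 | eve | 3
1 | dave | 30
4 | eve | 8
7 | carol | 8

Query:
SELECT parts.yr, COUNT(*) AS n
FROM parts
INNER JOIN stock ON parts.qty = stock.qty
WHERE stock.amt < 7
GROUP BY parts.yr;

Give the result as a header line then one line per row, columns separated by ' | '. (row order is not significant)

After JOIN stock (2 rows):
parts.kind | parts.yr | parts.qty | stock.amt | stock.name | stock.qty
green | 40 | 8 | 4 | eve | 8
green | 40 | 8 | 7 | carol | 8
After WHERE (1 rows):
parts.kind | parts.yr | parts.qty | stock.amt | stock.name | stock.qty
green | 40 | 8 | 4 | eve | 8
After GROUP BY (1 rows):
parts.yr | n
40 | 1

== RESULT ==
parts.yr | n
40 | 1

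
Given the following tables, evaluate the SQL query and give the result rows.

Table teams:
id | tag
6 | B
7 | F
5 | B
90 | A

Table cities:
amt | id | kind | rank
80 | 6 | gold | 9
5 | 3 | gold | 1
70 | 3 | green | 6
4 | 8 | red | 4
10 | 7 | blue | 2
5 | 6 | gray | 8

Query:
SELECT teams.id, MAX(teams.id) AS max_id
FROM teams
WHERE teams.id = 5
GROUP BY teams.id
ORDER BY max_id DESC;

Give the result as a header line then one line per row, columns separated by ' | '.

== RESULT ==
teams.id | max_id
5 | 5

Derivation:
After WHERE (1 rows):
teams.id | teams.tag
5 | B
After GROUP BY (1 rows):
teams.id | max_id
5 | 5
After ORDER BY (1 rows):
teams.id | max_id
5 | 5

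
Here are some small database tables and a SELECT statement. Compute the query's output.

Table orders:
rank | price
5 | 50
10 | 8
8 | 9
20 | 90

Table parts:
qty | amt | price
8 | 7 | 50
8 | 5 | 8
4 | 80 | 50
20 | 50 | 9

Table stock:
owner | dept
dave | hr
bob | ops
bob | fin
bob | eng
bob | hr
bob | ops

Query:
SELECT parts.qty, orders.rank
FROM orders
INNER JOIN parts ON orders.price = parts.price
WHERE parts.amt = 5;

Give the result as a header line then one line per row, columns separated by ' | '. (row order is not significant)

== RESULT ==
parts.qty | orders.rank
8 | 10

Derivation:
After JOIN parts (4 rows):
orders.rank | orders.price | parts.qty | parts.amt | parts.price
5 | 50 | 8 | 7 | 50
5 | 50 | 4 | 80 | 50
10 | 8 | 8 | 5 | 8
8 | 9 | 20 | 50 | 9
After WHERE (1 rows):
orders.rank | orders.price | parts.qty | parts.amt | parts.price
10 | 8 | 8 | 5 | 8
After SELECT (1 rows):
parts.qty | orders.rank
8 | 10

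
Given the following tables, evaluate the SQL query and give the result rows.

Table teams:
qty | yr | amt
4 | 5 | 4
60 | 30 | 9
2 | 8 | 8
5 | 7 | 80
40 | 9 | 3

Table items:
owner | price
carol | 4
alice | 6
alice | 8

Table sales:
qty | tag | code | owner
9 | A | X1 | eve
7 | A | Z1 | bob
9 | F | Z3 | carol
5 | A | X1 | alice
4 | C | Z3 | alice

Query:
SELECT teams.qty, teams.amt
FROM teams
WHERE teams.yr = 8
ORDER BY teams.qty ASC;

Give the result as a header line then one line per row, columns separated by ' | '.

After WHERE (1 rows):
teams.qty | teams.yr | teams.amt
2 | 8 | 8
After SELECT (1 rows):
teams.qty | teams.amt
2 | 8
After ORDER BY (1 rows):
teams.qty | teams.amt
2 | 8

== RESULT ==
teams.qty | teams.amt
2 | 8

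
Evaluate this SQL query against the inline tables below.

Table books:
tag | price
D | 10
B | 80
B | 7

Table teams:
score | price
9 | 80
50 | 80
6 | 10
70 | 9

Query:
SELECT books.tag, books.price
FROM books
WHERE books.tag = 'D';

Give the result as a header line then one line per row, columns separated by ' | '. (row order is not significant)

== RESULT ==
books.tag | books.price
D | 10

Derivation:
After WHERE (1 rows):
books.tag | books.price
D | 10
After SELECT (1 rows):
books.tag | books.price
D | 10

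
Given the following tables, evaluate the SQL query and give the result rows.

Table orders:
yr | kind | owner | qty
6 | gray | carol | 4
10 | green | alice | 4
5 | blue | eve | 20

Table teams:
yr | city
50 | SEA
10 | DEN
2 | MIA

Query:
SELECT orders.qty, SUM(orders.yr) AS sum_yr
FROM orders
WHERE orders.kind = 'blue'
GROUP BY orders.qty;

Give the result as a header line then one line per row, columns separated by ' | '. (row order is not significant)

== RESULT ==
orders.qty | sum_yr
20 | 5

Derivation:
After WHERE (1 rows):
orders.yr | orders.kind | orders.owner | orders.qty
5 | blue | eve | 20
After GROUP BY (1 rows):
orders.qty | sum_yr
20 | 5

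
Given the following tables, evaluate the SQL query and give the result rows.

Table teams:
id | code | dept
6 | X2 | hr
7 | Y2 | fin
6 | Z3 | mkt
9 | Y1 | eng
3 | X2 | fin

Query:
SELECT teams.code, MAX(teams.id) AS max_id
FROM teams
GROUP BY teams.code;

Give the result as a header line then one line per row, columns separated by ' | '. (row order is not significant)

After GROUP BY (4 rows):
teams.code | max_id
X2 | 6
Y2 | 7
Z3 | 6
Y1 | 9

== RESULT ==
teams.code | max_id
X2 | 6
Y2 | 7
Z3 | 6
Y1 | 9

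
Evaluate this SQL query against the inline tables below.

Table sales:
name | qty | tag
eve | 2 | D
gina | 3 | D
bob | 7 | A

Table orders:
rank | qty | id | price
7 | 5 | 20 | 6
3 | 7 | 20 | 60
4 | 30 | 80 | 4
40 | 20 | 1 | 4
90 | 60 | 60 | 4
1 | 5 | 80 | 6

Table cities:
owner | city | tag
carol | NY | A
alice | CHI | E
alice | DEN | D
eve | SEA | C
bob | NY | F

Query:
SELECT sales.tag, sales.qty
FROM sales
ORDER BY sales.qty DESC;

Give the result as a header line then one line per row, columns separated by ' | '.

== RESULT ==
sales.tag | sales.qty
A | 7
D | 3
D | 2

Derivation:
After SELECT (3 rows):
sales.tag | sales.qty
D | 2
D | 3
A | 7
After ORDER BY (3 rows):
sales.tag | sales.qty
A | 7
D | 3
D | 2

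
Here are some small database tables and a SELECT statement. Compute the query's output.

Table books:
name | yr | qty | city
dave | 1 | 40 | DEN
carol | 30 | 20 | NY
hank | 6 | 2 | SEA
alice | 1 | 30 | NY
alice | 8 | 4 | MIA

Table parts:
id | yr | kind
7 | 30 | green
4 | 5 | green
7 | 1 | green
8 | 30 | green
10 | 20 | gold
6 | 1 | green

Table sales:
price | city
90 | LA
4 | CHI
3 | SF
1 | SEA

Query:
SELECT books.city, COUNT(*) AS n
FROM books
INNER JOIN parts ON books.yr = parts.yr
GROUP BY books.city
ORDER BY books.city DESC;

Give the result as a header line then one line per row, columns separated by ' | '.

After JOIN parts (6 rows):
books.name | books.yr | books.qty | books.city | parts.id | parts.yr | parts.kind
dave | 1 | 40 | DEN | 7 | 1 | green
dave | 1 | 40 | DEN | 6 | 1 | green
carol | 30 | 20 | NY | 7 | 30 | green
carol | 30 | 20 | NY | 8 | 30 | green
alice | 1 | 30 | NY | 7 | 1 | green
alice | 1 | 30 | NY | 6 | 1 | green
After GROUP BY (2 rows):
books.city | n
DEN | 2
NY | 4
After ORDER BY (2 rows):
books.city | n
NY | 4
DEN | 2

== RESULT ==
books.city | n
NY | 4
DEN | 2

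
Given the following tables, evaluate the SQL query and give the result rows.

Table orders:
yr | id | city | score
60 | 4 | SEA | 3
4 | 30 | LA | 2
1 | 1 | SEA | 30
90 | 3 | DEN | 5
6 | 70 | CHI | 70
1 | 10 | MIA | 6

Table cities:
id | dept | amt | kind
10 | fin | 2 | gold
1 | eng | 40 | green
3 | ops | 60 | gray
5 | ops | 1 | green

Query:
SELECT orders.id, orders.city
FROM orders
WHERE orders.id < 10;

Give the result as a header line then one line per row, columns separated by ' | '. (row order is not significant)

== RESULT ==
orders.id | orders.city
4 | SEA
1 | SEA
3 | DEN

Derivation:
After WHERE (3 rows):
orders.yr | orders.id | orders.city | orders.score
60 | 4 | SEA | 3
1 | 1 | SEA | 30
90 | 3 | DEN | 5
After SELECT (3 rows):
orders.id | orders.city
4 | SEA
1 | SEA
3 | DEN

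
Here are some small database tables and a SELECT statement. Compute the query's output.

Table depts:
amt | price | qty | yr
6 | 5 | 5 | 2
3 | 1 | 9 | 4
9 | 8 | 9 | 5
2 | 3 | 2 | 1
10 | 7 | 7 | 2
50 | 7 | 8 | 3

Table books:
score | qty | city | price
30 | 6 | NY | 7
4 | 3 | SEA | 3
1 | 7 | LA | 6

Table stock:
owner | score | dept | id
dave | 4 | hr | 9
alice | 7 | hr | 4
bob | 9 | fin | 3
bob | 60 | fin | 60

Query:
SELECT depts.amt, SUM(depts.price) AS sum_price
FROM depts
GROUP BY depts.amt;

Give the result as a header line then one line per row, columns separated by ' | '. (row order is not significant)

After GROUP BY (6 rows):
depts.amt | sum_price
6 | 5
3 | 1
9 | 8
2 | 3
10 | 7
50 | 7

== RESULT ==
depts.amt | sum_price
6 | 5
3 | 1
9 | 8
2 | 3
10 | 7
50 | 7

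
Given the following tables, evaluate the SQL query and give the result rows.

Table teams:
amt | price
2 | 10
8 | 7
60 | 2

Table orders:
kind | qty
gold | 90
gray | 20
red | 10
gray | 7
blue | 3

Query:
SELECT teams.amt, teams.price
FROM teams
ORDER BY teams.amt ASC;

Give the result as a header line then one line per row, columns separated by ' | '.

== RESULT ==
teams.amt | teams.price
2 | 10
8 | 7
60 | 2

Derivation:
After SELECT (3 rows):
teams.amt | teams.price
2 | 10
8 | 7
60 | 2
After ORDER BY (3 rows):
teams.amt | teams.price
2 | 10
8 | 7
60 | 2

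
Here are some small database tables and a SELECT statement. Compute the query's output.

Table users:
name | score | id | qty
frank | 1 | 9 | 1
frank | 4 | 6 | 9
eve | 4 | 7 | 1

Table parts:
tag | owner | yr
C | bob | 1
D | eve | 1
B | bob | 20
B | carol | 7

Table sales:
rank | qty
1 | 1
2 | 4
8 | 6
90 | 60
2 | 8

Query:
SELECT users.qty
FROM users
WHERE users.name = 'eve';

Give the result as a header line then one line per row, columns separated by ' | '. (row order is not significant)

== RESULT ==
users.qty
1

Derivation:
After WHERE (1 rows):
users.name | users.score | users.id | users.qty
eve | 4 | 7 | 1
After SELECT (1 rows):
users.qty
1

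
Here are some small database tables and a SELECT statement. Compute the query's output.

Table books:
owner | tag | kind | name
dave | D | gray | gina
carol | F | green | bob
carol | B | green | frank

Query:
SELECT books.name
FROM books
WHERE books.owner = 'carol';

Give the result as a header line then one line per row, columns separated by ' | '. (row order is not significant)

== RESULT ==
books.name
bob
frank

Derivation:
After WHERE (2 rows):
books.owner | books.tag | books.kind | books.name
carol | F | green | bob
carol | B | green | frank
After SELECT (2 rows):
books.name
bob
frank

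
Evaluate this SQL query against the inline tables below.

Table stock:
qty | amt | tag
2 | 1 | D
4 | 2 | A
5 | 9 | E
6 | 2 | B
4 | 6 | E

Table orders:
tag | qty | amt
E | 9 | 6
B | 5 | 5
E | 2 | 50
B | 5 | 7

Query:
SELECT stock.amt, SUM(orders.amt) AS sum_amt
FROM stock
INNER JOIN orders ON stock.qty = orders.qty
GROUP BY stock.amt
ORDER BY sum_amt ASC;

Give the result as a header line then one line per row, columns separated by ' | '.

After JOIN orders (3 rows):
stock.qty | stock.amt | stock.tag | orders.tag | orders.qty | orders.amt
2 | 1 | D | E | 2 | 50
5 | 9 | E | B | 5 | 5
5 | 9 | E | B | 5 | 7
After GROUP BY (2 rows):
stock.amt | sum_amt
1 | 50
9 | 12
After ORDER BY (2 rows):
stock.amt | sum_amt
9 | 12
1 | 50

== RESULT ==
stock.amt | sum_amt
9 | 12
1 | 50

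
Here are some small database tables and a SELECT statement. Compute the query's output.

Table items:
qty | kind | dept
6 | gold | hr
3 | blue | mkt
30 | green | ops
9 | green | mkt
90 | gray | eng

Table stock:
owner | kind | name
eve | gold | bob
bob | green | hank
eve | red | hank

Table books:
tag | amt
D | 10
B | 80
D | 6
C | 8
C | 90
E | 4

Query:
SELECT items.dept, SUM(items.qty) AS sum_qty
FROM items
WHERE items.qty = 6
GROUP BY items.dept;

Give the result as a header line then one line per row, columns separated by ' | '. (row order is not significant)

== RESULT ==
items.dept | sum_qty
hr | 6

Derivation:
After WHERE (1 rows):
items.qty | items.kind | items.dept
6 | gold | hr
After GROUP BY (1 rows):
items.dept | sum_qty
hr | 6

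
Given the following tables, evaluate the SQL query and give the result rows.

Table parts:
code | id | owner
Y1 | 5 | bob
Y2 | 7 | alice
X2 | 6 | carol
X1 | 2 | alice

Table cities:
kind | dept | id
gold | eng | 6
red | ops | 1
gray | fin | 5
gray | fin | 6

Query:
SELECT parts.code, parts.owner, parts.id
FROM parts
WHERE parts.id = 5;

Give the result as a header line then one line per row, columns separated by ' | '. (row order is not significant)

== RESULT ==
parts.code | parts.owner | parts.id
Y1 | bob | 5

Derivation:
After WHERE (1 rows):
parts.code | parts.id | parts.owner
Y1 | 5 | bob
After SELECT (1 rows):
parts.code | parts.owner | parts.id
Y1 | bob | 5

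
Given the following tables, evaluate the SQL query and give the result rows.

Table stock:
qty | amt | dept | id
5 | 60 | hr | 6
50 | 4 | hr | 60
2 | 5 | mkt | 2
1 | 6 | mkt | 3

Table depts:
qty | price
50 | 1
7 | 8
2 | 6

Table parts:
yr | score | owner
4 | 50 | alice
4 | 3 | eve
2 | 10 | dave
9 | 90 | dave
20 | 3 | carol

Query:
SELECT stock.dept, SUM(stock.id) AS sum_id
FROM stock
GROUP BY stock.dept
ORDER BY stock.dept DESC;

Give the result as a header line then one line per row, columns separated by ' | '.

After GROUP BY (2 rows):
stock.dept | sum_id
hr | 66
mkt | 5
After ORDER BY (2 rows):
stock.dept | sum_id
mkt | 5
hr | 66

== RESULT ==
stock.dept | sum_id
mkt | 5
hr | 66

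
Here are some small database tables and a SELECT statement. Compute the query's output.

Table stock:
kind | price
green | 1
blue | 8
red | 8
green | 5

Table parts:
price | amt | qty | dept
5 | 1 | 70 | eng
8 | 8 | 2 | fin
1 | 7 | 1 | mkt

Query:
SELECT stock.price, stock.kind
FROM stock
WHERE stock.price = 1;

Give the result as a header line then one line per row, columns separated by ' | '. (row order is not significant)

After WHERE (1 rows):
stock.kind | stock.price
green | 1
After SELECT (1 rows):
stock.price | stock.kind
1 | green

== RESULT ==
stock.price | stock.kind
1 | green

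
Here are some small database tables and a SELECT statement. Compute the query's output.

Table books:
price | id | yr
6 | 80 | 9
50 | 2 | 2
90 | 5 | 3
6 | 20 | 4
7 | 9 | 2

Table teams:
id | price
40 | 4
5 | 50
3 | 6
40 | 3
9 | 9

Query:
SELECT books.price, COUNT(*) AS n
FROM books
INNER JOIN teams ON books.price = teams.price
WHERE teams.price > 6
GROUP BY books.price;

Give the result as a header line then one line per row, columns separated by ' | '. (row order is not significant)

After JOIN teams (3 rows):
books.price | books.id | books.yr | teams.id | teams.price
6 | 80 | 9 | 3 | 6
50 | 2 | 2 | 5 | 50
6 | 20 | 4 | 3 | 6
After WHERE (1 rows):
books.price | books.id | books.yr | teams.id | teams.price
50 | 2 | 2 | 5 | 50
After GROUP BY (1 rows):
books.price | n
50 | 1

== RESULT ==
books.price | n
50 | 1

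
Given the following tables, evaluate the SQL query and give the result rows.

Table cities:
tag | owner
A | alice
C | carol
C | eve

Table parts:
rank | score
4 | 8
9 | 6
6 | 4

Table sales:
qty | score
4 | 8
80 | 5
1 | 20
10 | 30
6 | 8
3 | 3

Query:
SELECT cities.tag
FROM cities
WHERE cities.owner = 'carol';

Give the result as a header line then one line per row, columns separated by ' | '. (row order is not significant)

After WHERE (1 rows):
cities.tag | cities.owner
C | carol
After SELECT (1 rows):
cities.tag
C

== RESULT ==
cities.tag
C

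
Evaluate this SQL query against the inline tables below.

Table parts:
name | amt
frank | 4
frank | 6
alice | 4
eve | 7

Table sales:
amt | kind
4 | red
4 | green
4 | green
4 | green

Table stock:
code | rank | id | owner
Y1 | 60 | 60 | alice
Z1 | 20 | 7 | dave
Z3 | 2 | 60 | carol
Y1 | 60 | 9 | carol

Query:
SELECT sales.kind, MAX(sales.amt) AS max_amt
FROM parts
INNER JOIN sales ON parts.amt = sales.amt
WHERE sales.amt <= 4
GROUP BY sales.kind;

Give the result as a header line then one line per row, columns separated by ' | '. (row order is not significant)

== RESULT ==
sales.kind | max_amt
red | 4
green | 4

Derivation:
After JOIN sales (8 rows):
parts.name | parts.amt | sales.amt | sales.kind
frank | 4 | 4 | red
frank | 4 | 4 | green
frank | 4 | 4 | green
frank | 4 | 4 | green
alice | 4 | 4 | red
alice | 4 | 4 | green
alice | 4 | 4 | green
alice | 4 | 4 | green
After WHERE (8 rows):
parts.name | parts.amt | sales.amt | sales.kind
frank | 4 | 4 | red
frank | 4 | 4 | green
frank | 4 | 4 | green
frank | 4 | 4 | green
alice | 4 | 4 | red
alice | 4 | 4 | green
alice | 4 | 4 | green
alice | 4 | 4 | green
After GROUP BY (2 rows):
sales.kind | max_amt
red | 4
green | 4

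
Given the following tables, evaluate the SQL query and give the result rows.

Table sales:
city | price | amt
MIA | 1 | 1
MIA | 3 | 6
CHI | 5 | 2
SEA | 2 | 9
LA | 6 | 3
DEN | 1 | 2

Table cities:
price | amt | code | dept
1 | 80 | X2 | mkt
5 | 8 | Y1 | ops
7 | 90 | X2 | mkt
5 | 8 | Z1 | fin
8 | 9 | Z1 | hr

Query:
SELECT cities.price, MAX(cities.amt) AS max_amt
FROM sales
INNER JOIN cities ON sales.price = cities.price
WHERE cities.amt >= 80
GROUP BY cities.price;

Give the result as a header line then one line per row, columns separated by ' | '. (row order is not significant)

== RESULT ==
cities.price | max_amt
1 | 80

Derivation:
After JOIN cities (4 rows):
sales.city | sales.price | sales.amt | cities.price | cities.amt | cities.code | cities.dept
MIA | 1 | 1 | 1 | 80 | X2 | mkt
CHI | 5 | 2 | 5 | 8 | Y1 | ops
CHI | 5 | 2 | 5 | 8 | Z1 | fin
DEN | 1 | 2 | 1 | 80 | X2 | mkt
After WHERE (2 rows):
sales.city | sales.price | sales.amt | cities.price | cities.amt | cities.code | cities.dept
MIA | 1 | 1 | 1 | 80 | X2 | mkt
DEN | 1 | 2 | 1 | 80 | X2 | mkt
After GROUP BY (1 rows):
cities.price | max_amt
1 | 80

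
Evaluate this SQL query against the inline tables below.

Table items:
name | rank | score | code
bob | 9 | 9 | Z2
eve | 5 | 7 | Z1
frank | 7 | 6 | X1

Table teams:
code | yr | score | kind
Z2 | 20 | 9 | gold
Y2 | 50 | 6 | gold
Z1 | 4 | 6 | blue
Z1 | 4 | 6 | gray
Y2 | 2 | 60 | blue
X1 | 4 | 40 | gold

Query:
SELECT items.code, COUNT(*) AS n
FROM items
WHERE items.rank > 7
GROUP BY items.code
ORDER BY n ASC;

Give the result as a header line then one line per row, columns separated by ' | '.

== RESULT ==
items.code | n
Z2 | 1

Derivation:
After WHERE (1 rows):
items.name | items.rank | items.score | items.code
bob | 9 | 9 | Z2
After GROUP BY (1 rows):
items.code | n
Z2 | 1
After ORDER BY (1 rows):
items.code | n
Z2 | 1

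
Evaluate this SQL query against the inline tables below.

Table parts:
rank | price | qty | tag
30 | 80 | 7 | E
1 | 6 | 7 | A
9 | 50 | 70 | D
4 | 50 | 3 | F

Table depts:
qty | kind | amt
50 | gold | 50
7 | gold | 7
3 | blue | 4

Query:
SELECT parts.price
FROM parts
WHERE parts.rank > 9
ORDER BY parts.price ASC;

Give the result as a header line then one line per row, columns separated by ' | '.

== RESULT ==
parts.price
80

Derivation:
After WHERE (1 rows):
parts.rank | parts.price | parts.qty | parts.tag
30 | 80 | 7 | E
After SELECT (1 rows):
parts.price
80
After ORDER BY (1 rows):
parts.price
80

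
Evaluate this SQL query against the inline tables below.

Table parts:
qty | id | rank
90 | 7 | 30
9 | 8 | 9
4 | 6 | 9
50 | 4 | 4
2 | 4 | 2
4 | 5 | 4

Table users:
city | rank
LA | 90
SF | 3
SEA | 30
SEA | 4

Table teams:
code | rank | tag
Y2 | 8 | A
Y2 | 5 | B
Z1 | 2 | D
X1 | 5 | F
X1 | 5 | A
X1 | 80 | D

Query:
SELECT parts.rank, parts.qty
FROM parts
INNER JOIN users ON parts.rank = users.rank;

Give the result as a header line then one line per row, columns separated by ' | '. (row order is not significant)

After JOIN users (3 rows):
parts.qty | parts.id | parts.rank | users.city | users.rank
90 | 7 | 30 | SEA | 30
50 | 4 | 4 | SEA | 4
4 | 5 | 4 | SEA | 4
After SELECT (3 rows):
parts.rank | parts.qty
30 | 90
4 | 50
4 | 4

== RESULT ==
parts.rank | parts.qty
30 | 90
4 | 50
4 | 4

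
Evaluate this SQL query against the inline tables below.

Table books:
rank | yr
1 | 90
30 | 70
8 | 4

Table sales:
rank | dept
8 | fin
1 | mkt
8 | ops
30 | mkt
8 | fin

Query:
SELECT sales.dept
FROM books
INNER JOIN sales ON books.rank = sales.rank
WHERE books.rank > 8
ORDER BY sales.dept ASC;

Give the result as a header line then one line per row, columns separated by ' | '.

After JOIN sales (5 rows):
books.rank | books.yr | sales.rank | sales.dept
1 | 90 | 1 | mkt
30 | 70 | 30 | mkt
8 | 4 | 8 | fin
8 | 4 | 8 | ops
8 | 4 | 8 | fin
After WHERE (1 rows):
books.rank | books.yr | sales.rank | sales.dept
30 | 70 | 30 | mkt
After SELECT (1 rows):
sales.dept
mkt
After ORDER BY (1 rows):
sales.dept
mkt

== RESULT ==
sales.dept
mkt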